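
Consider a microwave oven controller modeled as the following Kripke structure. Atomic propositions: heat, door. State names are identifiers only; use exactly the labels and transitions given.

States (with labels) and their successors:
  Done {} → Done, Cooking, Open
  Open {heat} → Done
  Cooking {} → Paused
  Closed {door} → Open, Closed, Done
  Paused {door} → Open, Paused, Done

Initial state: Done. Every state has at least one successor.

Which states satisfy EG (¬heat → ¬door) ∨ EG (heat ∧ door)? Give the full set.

States satisfying ¬heat → ¬door: {Done, Open, Cooking}.
States satisfying EG (¬heat → ¬door): {Done, Open}.
States satisfying heat ∧ door: ∅.
States satisfying EG (heat ∧ door): ∅.
States satisfying EG (¬heat → ¬door) ∨ EG (heat ∧ door): {Done, Open}.

{Done, Open}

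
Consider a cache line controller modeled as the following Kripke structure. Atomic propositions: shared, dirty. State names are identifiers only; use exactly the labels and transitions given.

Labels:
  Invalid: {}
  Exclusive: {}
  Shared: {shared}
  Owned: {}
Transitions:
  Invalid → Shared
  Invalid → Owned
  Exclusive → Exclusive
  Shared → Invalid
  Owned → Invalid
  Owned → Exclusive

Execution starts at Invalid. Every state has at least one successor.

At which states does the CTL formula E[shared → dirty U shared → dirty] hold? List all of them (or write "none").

States satisfying shared → dirty: {Invalid, Exclusive, Owned}.
States satisfying E[shared → dirty U shared → dirty]: {Invalid, Exclusive, Owned}.

{Invalid, Exclusive, Owned}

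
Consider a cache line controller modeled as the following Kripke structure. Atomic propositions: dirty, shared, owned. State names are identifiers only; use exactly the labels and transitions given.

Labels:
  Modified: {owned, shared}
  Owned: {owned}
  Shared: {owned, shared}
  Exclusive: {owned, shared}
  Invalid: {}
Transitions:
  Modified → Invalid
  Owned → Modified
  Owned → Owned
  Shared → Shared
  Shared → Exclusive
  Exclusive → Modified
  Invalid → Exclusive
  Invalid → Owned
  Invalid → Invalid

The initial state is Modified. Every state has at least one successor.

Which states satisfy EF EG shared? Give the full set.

States satisfying EG shared: {Shared}.
States satisfying EF EG shared: {Shared}.

{Shared}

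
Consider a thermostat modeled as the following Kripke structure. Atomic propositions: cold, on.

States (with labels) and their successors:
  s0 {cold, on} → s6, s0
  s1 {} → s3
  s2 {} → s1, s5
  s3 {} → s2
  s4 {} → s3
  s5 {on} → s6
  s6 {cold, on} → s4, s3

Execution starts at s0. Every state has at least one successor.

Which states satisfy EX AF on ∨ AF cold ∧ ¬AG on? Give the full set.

{s0, s2, s5, s6}

States satisfying AF on: {s0, s5, s6}.
States satisfying EX AF on: {s0, s2, s5}.
States satisfying cold: {s0, s6}.
States satisfying AF cold: {s0, s5, s6}.
States satisfying on: {s0, s5, s6}.
States satisfying AG on: ∅.
States satisfying ¬AG on: {s0, s1, s2, s3, s4, s5, s6}.
States satisfying AF cold ∧ ¬AG on: {s0, s5, s6}.
States satisfying EX AF on ∨ AF cold ∧ ¬AG on: {s0, s2, s5, s6}.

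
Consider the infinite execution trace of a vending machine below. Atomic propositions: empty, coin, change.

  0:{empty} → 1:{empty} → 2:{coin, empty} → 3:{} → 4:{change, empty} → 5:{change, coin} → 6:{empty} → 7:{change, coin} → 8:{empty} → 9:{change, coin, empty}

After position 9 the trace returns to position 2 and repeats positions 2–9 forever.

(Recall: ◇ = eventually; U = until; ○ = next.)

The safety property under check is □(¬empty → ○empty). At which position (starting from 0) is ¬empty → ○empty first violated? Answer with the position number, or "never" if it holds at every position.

¬empty → ○empty holds at every position 0..9, and those are all the positions the trace ever visits, so the invariant □(¬empty → ○empty) is never violated.

never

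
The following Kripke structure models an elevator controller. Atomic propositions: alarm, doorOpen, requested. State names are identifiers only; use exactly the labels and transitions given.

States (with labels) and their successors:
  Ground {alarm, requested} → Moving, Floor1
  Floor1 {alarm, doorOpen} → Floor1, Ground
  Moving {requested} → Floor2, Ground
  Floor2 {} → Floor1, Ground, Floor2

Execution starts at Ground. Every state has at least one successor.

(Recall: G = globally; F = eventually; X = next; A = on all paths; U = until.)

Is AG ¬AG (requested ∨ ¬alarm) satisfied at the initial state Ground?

Yes

States satisfying ¬AG (requested ∨ ¬alarm): {Ground, Floor1, Moving, Floor2}.
States satisfying AG ¬AG (requested ∨ ¬alarm): {Ground, Floor1, Moving, Floor2}.
Every state reachable from Ground satisfies ¬AG (requested ∨ ¬alarm).
Ground ∈ Sat(AG ¬AG (requested ∨ ¬alarm)).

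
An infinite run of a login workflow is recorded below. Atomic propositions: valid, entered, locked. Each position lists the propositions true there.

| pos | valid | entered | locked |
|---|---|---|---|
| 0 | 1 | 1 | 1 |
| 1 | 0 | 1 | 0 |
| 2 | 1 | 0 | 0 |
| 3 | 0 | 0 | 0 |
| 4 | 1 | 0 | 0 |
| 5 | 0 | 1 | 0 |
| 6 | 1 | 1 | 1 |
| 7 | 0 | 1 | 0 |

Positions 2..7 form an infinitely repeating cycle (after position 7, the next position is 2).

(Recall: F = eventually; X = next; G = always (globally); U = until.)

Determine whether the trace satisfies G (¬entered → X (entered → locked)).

¬entered → X (entered → locked) must hold at every position from 0 onward. It fails at position 4, so G (¬entered → X (entered → locked)) is false.
Positions where ¬entered holds: 2, 3, 4.
Check X (entered → locked) at each: 2→ok, 3→ok, 4→fails.

Does not hold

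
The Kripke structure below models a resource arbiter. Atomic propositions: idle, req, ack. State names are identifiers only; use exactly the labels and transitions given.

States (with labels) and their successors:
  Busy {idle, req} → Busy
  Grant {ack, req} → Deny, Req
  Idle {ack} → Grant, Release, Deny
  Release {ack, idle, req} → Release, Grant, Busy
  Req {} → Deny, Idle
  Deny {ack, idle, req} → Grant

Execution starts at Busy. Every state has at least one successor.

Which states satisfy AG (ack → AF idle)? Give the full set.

States satisfying ack → AF idle: {Busy, Release, Req, Deny}.
States satisfying AG (ack → AF idle): {Busy}.

{Busy}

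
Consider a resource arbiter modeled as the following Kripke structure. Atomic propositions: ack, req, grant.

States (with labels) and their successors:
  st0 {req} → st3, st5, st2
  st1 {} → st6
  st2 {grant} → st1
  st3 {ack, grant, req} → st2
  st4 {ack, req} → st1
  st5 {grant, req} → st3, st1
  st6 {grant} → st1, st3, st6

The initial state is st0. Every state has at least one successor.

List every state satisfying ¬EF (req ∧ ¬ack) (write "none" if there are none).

{st1, st2, st3, st4, st6}

States satisfying req ∧ ¬ack: {st0, st5}.
States satisfying EF (req ∧ ¬ack): {st0, st5}.
States satisfying ¬EF (req ∧ ¬ack): {st1, st2, st3, st4, st6}.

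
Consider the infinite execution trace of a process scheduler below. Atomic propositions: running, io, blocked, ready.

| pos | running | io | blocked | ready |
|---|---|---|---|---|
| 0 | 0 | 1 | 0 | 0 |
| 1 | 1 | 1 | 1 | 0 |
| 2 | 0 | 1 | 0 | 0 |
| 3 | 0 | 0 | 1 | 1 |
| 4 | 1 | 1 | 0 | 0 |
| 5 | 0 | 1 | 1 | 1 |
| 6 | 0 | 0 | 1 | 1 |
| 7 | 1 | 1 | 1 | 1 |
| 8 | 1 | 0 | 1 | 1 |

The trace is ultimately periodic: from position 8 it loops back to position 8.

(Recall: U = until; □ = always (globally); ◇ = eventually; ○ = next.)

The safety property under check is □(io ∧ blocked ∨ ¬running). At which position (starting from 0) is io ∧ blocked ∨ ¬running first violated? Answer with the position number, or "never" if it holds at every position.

Check io ∧ blocked ∨ ¬running at each position in order: 0 ✓, 1 ✓, 2 ✓, 3 ✓.
At position 4 the labels are {io, running}, so io ∧ blocked ∨ ¬running is false there. This is the first violation.

4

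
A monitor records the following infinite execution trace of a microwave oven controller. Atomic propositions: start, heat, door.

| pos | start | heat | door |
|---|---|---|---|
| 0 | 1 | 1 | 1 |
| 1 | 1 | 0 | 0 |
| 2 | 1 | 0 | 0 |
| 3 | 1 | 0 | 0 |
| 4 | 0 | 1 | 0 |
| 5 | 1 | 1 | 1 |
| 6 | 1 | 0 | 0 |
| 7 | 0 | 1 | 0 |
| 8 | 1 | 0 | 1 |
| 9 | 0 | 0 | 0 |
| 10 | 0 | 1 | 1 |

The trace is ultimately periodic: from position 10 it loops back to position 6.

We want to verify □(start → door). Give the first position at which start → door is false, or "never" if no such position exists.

Check start → door at each position in order: 0 ✓.
At position 1 the labels are {start}, so start → door is false there. This is the first violation.

1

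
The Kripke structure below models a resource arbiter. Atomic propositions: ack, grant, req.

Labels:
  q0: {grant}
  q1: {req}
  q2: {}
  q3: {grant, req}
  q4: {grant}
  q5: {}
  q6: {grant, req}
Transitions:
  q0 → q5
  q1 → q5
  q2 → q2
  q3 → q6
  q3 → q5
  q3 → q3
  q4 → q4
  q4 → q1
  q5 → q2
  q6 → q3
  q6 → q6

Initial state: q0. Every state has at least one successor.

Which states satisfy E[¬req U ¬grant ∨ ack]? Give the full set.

States satisfying ¬req: {q0, q2, q4, q5}.
States satisfying ¬grant ∨ ack: {q1, q2, q5}.
States satisfying E[¬req U ¬grant ∨ ack]: {q0, q1, q2, q4, q5}.

{q0, q1, q2, q4, q5}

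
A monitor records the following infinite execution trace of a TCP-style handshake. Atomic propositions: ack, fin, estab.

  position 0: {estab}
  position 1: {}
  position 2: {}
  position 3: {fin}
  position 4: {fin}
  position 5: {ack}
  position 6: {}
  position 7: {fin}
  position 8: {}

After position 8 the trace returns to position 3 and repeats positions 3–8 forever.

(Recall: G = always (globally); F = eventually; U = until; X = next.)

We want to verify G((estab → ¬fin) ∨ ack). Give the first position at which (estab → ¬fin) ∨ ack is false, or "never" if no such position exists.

never

(estab → ¬fin) ∨ ack holds at every position 0..8, and those are all the positions the trace ever visits, so the invariant G((estab → ¬fin) ∨ ack) is never violated.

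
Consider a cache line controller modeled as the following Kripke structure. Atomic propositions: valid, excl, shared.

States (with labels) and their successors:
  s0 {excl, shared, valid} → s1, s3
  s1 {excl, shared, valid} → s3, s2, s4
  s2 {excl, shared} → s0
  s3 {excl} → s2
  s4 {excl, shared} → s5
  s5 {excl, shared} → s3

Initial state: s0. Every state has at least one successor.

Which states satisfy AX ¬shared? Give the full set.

{s5}

States satisfying ¬shared: {s3}.
States satisfying AX ¬shared: {s5}.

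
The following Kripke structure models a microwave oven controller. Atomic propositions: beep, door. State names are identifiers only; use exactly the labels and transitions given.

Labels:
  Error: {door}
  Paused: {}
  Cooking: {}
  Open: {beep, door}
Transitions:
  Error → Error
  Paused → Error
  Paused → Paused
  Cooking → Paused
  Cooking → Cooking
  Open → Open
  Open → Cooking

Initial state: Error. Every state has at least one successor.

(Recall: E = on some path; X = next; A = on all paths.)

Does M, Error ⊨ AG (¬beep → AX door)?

Satisfied

States satisfying ¬beep → AX door: {Error, Open}.
States satisfying AG (¬beep → AX door): {Error}.
Every state reachable from Error satisfies ¬beep → AX door.
Error ∈ Sat(AG (¬beep → AX door)).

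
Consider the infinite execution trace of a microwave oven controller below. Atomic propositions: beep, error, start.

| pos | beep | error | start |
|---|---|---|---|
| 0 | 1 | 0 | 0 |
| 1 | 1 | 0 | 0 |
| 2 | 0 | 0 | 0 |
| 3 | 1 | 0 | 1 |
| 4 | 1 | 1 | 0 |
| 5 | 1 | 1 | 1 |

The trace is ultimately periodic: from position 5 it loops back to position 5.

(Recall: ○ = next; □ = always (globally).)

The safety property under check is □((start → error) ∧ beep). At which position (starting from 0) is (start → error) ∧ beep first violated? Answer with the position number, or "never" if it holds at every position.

2

Check (start → error) ∧ beep at each position in order: 0 ✓, 1 ✓.
At position 2 the labels are {}, so (start → error) ∧ beep is false there. This is the first violation.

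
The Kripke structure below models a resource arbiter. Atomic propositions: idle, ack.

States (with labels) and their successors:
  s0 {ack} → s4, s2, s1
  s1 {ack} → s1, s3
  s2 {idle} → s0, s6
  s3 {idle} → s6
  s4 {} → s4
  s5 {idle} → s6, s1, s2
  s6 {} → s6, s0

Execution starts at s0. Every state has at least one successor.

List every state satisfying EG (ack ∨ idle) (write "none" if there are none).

{s0, s1, s2, s5}

States satisfying ack ∨ idle: {s0, s1, s2, s3, s5}.
States satisfying EG (ack ∨ idle): {s0, s1, s2, s5}.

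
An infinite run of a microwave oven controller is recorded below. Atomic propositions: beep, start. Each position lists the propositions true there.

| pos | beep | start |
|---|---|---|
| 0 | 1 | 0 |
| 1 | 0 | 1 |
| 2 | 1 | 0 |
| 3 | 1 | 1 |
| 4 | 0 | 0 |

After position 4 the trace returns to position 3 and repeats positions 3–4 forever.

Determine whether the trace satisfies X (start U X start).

The position after 0 is 1; start U X start is true there.

Yes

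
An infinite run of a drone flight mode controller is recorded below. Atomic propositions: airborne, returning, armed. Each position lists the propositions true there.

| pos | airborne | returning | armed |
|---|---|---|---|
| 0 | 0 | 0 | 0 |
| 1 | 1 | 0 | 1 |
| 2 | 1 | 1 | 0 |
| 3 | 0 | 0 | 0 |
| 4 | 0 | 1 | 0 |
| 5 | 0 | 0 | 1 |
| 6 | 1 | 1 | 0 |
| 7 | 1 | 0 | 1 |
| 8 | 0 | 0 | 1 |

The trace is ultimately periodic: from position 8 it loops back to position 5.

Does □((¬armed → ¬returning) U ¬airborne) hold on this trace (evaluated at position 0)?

(¬armed → ¬returning) U ¬airborne must hold at every position from 0 onward. It fails at position 1, so □((¬armed → ¬returning) U ¬airborne) is false.

No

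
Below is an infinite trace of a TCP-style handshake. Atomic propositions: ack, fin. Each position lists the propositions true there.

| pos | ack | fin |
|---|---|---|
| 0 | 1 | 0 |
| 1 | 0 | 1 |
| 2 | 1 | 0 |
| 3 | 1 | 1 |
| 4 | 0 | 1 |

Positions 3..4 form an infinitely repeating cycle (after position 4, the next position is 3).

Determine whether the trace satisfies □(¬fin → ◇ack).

¬fin → ◇ack holds at every position 0..4, and those are all positions ever visited, so □(¬fin → ◇ack) holds.
Positions where ¬fin holds: 0, 2.
Check ◇ack at each: 0→ok, 2→ok.

Yes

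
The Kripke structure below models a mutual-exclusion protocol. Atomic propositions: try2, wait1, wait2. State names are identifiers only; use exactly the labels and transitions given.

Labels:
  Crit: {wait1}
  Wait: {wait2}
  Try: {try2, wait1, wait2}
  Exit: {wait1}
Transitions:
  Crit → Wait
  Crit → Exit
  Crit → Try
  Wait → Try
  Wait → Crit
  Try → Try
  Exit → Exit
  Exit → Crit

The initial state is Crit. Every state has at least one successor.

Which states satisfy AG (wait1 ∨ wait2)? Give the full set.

States satisfying wait1 ∨ wait2: {Crit, Wait, Try, Exit}.
States satisfying AG (wait1 ∨ wait2): {Crit, Wait, Try, Exit}.

{Crit, Wait, Try, Exit}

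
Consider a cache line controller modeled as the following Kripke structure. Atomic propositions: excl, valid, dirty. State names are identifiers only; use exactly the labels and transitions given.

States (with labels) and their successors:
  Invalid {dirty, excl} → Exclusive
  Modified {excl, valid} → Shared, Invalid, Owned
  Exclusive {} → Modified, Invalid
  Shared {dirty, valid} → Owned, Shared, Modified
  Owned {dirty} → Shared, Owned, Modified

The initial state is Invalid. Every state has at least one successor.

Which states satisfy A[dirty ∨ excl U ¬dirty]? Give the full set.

States satisfying dirty ∨ excl: {Invalid, Modified, Shared, Owned}.
States satisfying ¬dirty: {Modified, Exclusive}.
States satisfying A[dirty ∨ excl U ¬dirty]: {Invalid, Modified, Exclusive}.

{Invalid, Modified, Exclusive}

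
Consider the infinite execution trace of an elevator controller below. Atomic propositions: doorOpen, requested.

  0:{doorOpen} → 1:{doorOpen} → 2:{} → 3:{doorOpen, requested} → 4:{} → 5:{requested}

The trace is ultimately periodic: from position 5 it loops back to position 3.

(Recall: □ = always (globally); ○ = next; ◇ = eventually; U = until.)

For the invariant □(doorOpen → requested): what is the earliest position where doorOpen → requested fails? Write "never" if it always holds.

0

At position 0 the labels are {doorOpen}, so doorOpen → requested is false there. This is the first violation.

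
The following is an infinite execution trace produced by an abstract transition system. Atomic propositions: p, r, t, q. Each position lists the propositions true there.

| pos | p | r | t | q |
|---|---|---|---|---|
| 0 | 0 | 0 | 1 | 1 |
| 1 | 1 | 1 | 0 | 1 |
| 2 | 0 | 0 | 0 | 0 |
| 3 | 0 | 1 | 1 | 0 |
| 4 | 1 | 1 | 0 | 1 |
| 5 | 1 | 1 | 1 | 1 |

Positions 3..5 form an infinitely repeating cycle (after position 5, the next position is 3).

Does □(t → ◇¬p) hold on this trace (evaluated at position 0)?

Holds

t → ◇¬p holds at every position 0..5, and those are all positions ever visited, so □(t → ◇¬p) holds.
Positions where t holds: 0, 3, 5.
Check ◇¬p at each: 0→ok, 3→ok, 5→ok.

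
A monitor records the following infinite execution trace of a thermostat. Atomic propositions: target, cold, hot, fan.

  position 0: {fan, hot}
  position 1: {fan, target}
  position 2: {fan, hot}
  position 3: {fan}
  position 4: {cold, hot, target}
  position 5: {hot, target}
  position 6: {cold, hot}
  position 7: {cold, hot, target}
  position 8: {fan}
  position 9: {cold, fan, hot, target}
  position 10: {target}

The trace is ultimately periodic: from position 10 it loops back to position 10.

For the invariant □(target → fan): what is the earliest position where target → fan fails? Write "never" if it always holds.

Check target → fan at each position in order: 0 ✓, 1 ✓, 2 ✓, 3 ✓.
At position 4 the labels are {cold, hot, target}, so target → fan is false there. This is the first violation.

4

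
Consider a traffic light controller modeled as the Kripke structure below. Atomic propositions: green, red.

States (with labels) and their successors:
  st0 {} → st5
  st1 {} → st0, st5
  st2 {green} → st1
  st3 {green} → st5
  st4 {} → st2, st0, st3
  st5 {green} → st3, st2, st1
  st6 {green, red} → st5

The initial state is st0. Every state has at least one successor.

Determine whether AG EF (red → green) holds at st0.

States satisfying EF (red → green): {st0, st1, st2, st3, st4, st5, st6}.
States satisfying AG EF (red → green): {st0, st1, st2, st3, st4, st5, st6}.
Every state reachable from st0 satisfies EF (red → green).
st0 ∈ Sat(AG EF (red → green)).

Yes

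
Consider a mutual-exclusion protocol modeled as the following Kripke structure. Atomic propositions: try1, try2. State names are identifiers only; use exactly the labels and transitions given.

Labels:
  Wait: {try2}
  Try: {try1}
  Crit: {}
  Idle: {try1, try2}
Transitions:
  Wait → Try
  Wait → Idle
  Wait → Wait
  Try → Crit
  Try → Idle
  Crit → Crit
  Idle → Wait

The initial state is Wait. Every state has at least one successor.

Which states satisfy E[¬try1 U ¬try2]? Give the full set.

States satisfying ¬try1: {Wait, Crit}.
States satisfying ¬try2: {Try, Crit}.
States satisfying E[¬try1 U ¬try2]: {Wait, Try, Crit}.

{Wait, Try, Crit}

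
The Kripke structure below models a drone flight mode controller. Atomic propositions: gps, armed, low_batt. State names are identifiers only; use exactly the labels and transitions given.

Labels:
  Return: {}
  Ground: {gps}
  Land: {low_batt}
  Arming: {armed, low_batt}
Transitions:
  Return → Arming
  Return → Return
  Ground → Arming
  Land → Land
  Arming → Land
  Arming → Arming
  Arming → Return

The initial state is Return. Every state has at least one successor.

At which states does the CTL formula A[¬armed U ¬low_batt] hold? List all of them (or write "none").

{Return, Ground}

States satisfying ¬armed: {Return, Ground, Land}.
States satisfying ¬low_batt: {Return, Ground}.
States satisfying A[¬armed U ¬low_batt]: {Return, Ground}.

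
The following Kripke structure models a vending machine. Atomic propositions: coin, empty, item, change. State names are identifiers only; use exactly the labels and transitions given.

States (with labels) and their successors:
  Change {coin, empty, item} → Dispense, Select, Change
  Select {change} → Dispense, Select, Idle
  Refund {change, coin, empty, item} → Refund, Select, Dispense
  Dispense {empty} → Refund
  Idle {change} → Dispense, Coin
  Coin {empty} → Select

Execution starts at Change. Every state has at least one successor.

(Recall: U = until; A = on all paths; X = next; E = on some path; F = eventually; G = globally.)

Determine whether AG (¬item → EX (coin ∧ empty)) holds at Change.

States satisfying ¬item → EX (coin ∧ empty): {Change, Refund, Dispense}.
States satisfying AG (¬item → EX (coin ∧ empty)): ∅.
Coin is reachable from Change and violates ¬item → EX (coin ∧ empty), so AG fails at Change.
Change ∉ Sat(AG (¬item → EX (coin ∧ empty))).

No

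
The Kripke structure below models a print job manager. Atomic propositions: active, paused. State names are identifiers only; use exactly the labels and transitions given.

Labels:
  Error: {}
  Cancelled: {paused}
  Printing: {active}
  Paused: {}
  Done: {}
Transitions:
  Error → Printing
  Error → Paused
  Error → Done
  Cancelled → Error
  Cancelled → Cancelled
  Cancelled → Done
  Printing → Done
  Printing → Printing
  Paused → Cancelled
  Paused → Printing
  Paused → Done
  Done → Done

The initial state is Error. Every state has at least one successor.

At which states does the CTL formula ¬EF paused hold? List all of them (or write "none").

States satisfying paused: {Cancelled}.
States satisfying EF paused: {Error, Cancelled, Paused}.
States satisfying ¬EF paused: {Printing, Done}.

{Printing, Done}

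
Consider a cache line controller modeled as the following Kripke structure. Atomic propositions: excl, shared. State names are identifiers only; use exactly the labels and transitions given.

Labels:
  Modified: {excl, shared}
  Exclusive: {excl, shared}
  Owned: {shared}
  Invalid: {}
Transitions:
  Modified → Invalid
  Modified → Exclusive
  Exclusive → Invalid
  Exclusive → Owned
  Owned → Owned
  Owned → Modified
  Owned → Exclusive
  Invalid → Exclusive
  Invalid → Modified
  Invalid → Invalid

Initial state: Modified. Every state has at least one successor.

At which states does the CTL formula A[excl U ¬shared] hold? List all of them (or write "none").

{Invalid}

States satisfying excl: {Modified, Exclusive}.
States satisfying ¬shared: {Invalid}.
States satisfying A[excl U ¬shared]: {Invalid}.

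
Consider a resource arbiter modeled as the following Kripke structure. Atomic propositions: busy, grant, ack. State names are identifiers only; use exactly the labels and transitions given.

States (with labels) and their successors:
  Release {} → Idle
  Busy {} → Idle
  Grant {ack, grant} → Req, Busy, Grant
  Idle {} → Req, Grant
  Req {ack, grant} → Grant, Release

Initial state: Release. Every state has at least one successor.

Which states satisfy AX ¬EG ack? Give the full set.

{Release, Busy}

States satisfying ¬EG ack: {Release, Busy, Idle}.
States satisfying AX ¬EG ack: {Release, Busy}.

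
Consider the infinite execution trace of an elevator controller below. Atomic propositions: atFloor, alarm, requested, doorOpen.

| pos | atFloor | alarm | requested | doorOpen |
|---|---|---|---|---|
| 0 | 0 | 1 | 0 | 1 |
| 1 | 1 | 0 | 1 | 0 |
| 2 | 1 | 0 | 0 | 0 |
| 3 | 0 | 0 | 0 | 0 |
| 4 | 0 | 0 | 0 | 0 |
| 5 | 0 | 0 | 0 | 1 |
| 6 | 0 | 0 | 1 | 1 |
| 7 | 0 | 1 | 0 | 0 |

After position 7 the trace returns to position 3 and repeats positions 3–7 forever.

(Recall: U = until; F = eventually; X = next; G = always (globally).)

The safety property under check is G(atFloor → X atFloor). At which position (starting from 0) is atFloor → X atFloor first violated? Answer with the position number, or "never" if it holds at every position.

Check atFloor → X atFloor at each position in order: 0 ✓, 1 ✓.
At position 2 the labels are {atFloor} and the next position 3 has {}, so atFloor → X atFloor is false there. This is the first violation.

2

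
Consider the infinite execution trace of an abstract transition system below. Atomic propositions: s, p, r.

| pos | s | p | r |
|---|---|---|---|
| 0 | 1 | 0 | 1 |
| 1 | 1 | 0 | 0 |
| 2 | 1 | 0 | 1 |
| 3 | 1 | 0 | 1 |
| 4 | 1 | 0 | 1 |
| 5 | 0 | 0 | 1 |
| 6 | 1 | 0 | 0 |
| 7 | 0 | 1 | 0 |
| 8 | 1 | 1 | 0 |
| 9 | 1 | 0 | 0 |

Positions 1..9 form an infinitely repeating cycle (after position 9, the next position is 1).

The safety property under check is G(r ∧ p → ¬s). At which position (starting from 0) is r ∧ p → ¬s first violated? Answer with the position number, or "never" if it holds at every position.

never

r ∧ p → ¬s holds at every position 0..9, and those are all the positions the trace ever visits, so the invariant G(r ∧ p → ¬s) is never violated.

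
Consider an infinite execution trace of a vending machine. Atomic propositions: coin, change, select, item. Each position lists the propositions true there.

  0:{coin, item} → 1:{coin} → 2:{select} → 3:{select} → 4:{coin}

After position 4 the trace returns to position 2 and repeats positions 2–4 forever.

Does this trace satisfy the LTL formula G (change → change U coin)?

change → change U coin holds at every position 0..4, and those are all positions ever visited, so G (change → change U coin) holds.

Yes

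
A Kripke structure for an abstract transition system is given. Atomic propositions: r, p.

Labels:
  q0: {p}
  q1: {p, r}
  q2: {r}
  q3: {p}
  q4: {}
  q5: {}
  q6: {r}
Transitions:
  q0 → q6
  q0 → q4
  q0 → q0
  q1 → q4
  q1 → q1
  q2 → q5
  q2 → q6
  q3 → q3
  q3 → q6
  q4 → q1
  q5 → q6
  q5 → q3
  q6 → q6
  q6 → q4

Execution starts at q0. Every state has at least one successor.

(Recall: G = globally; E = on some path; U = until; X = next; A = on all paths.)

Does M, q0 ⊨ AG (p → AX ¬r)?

No

States satisfying p → AX ¬r: {q2, q4, q5, q6}.
States satisfying AG (p → AX ¬r): ∅.
q0 is reachable from q0 and violates p → AX ¬r, so AG fails at q0.
q0 ∉ Sat(AG (p → AX ¬r)).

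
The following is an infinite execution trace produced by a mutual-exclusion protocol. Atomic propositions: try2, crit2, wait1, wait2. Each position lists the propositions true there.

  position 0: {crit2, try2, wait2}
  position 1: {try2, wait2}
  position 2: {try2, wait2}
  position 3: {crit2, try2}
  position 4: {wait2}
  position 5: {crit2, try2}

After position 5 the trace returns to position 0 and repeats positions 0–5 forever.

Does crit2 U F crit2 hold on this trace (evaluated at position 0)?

Yes

Walking from position 0: F crit2 first holds at position 0, and crit2 holds at every earlier position along the way, so crit2 U F crit2 holds.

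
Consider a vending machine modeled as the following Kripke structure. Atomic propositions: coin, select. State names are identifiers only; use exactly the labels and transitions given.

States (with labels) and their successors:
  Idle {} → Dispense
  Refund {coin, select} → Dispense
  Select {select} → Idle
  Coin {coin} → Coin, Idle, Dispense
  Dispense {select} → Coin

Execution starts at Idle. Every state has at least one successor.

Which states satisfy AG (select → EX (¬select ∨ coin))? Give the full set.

States satisfying select → EX (¬select ∨ coin): {Idle, Select, Coin, Dispense}.
States satisfying AG (select → EX (¬select ∨ coin)): {Idle, Select, Coin, Dispense}.

{Idle, Select, Coin, Dispense}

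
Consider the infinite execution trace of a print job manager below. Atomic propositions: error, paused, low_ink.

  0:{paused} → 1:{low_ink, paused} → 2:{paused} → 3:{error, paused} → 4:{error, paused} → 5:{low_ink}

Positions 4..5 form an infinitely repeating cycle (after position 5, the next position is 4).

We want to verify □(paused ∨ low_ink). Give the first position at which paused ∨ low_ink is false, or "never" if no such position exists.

paused ∨ low_ink holds at every position 0..5, and those are all the positions the trace ever visits, so the invariant □(paused ∨ low_ink) is never violated.

never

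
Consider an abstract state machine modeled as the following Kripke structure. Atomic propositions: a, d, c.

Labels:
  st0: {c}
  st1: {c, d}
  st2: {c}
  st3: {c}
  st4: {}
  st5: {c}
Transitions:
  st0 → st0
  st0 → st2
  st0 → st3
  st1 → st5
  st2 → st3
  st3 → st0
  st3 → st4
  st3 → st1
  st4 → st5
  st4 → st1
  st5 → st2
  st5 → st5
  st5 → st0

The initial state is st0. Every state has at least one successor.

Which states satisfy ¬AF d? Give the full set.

{st0, st2, st3, st4, st5}

States satisfying d: {st1}.
States satisfying AF d: {st1}.
States satisfying ¬AF d: {st0, st2, st3, st4, st5}.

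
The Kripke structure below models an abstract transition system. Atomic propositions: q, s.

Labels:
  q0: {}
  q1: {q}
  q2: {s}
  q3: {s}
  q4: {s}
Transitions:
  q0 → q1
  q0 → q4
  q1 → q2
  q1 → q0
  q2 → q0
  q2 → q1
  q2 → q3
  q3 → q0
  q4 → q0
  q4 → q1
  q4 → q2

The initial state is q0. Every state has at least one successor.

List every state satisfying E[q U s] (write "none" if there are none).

{q1, q2, q3, q4}

States satisfying q: {q1}.
States satisfying s: {q2, q3, q4}.
States satisfying E[q U s]: {q1, q2, q3, q4}.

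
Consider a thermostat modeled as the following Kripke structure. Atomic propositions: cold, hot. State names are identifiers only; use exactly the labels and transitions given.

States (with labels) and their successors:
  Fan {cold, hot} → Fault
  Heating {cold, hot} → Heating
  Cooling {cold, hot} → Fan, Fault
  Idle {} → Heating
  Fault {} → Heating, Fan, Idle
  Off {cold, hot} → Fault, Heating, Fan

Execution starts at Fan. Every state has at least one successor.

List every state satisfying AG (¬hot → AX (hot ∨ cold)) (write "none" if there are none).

{Heating, Idle}

States satisfying ¬hot → AX (hot ∨ cold): {Fan, Heating, Cooling, Idle, Off}.
States satisfying AG (¬hot → AX (hot ∨ cold)): {Heating, Idle}.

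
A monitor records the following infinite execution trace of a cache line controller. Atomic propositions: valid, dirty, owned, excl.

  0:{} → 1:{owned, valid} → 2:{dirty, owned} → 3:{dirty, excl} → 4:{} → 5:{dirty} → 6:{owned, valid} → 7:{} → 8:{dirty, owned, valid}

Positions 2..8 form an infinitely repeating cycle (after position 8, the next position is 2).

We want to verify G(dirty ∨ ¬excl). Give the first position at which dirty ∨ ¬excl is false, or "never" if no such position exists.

dirty ∨ ¬excl holds at every position 0..8, and those are all the positions the trace ever visits, so the invariant G(dirty ∨ ¬excl) is never violated.

never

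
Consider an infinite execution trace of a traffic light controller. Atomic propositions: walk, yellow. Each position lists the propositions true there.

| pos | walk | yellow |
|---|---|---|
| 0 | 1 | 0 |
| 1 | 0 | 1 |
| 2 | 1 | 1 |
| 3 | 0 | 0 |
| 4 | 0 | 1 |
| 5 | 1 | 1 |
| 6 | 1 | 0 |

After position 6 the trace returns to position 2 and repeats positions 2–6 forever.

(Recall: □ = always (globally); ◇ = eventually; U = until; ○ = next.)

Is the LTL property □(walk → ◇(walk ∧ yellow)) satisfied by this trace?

walk → ◇(walk ∧ yellow) holds at every position 0..6, and those are all positions ever visited, so □(walk → ◇(walk ∧ yellow)) holds.
Positions where walk holds: 0, 2, 5, 6.
Check ◇(walk ∧ yellow) at each: 0→ok, 2→ok, 5→ok, 6→ok.

Yes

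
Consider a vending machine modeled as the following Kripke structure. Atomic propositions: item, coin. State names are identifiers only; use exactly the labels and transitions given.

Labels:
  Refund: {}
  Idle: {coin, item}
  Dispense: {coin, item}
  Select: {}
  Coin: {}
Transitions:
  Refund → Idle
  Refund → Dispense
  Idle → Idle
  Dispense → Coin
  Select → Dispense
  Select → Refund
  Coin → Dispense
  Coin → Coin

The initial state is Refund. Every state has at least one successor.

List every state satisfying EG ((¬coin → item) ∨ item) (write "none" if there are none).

States satisfying (¬coin → item) ∨ item: {Idle, Dispense}.
States satisfying EG ((¬coin → item) ∨ item): {Idle}.

{Idle}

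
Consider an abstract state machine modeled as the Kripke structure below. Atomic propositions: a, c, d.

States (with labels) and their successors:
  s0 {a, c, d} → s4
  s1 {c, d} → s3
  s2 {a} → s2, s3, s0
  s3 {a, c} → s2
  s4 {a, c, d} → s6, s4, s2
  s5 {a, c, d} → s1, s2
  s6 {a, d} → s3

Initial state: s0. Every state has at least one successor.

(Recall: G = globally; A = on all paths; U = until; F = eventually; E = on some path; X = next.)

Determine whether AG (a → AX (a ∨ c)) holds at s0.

Holds

States satisfying a → AX (a ∨ c): {s0, s1, s2, s3, s4, s5, s6}.
States satisfying AG (a → AX (a ∨ c)): {s0, s1, s2, s3, s4, s5, s6}.
Every state reachable from s0 satisfies a → AX (a ∨ c).
s0 ∈ Sat(AG (a → AX (a ∨ c))).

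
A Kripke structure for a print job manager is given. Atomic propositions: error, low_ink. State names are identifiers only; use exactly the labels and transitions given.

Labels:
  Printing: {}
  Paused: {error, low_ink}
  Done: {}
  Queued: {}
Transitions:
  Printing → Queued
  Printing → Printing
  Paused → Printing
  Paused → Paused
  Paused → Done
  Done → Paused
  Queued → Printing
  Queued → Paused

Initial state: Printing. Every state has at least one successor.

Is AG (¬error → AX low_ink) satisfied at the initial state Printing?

Violated

States satisfying ¬error → AX low_ink: {Paused, Done}.
States satisfying AG (¬error → AX low_ink): ∅.
Printing is reachable from Printing and violates ¬error → AX low_ink, so AG fails at Printing.
Printing ∉ Sat(AG (¬error → AX low_ink)).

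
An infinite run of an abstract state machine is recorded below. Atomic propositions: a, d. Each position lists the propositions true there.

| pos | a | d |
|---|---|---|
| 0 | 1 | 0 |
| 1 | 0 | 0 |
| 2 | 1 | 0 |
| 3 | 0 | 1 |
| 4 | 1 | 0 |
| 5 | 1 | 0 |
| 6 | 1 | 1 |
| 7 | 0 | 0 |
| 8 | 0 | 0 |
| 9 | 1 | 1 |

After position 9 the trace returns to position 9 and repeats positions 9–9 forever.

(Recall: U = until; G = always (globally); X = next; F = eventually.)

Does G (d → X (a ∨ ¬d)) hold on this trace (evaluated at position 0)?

d → X (a ∨ ¬d) holds at every position 0..9, and those are all positions ever visited, so G (d → X (a ∨ ¬d)) holds.
Positions where d holds: 3, 6, 9.
Check X (a ∨ ¬d) at each: 3→ok, 6→ok, 9→ok.

Holds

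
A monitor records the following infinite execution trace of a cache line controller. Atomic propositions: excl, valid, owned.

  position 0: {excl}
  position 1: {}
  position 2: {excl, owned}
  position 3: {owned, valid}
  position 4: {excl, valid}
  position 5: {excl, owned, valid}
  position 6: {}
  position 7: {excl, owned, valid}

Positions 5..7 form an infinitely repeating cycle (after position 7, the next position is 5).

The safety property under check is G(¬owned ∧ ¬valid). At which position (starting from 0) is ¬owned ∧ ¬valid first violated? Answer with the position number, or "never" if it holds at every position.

2

Check ¬owned ∧ ¬valid at each position in order: 0 ✓, 1 ✓.
At position 2 the labels are {excl, owned}, so ¬owned ∧ ¬valid is false there. This is the first violation.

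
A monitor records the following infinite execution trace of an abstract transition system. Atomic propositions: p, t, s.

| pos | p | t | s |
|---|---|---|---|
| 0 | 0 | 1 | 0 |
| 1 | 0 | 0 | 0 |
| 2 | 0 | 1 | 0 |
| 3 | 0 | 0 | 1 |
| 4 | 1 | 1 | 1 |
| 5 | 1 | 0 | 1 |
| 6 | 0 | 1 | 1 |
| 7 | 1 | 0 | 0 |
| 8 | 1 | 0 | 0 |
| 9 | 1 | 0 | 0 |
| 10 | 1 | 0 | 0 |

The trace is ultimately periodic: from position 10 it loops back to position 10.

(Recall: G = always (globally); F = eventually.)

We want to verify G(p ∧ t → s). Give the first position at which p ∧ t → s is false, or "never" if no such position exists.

p ∧ t → s holds at every position 0..10, and those are all the positions the trace ever visits, so the invariant G(p ∧ t → s) is never violated.

never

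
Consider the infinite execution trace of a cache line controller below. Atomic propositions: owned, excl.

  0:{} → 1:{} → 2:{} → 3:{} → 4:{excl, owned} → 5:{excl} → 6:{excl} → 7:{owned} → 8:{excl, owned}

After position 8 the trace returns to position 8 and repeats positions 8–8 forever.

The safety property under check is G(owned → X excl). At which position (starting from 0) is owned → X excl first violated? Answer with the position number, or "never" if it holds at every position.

owned → X excl holds at every position 0..8, and those are all the positions the trace ever visits, so the invariant G(owned → X excl) is never violated.

never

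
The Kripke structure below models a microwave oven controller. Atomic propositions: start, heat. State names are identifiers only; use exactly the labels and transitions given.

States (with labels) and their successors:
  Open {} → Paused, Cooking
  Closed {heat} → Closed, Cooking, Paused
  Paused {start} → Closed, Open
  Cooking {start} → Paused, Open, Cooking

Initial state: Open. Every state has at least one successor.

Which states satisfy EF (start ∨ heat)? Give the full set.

{Open, Closed, Paused, Cooking}

States satisfying start ∨ heat: {Closed, Paused, Cooking}.
States satisfying EF (start ∨ heat): {Open, Closed, Paused, Cooking}.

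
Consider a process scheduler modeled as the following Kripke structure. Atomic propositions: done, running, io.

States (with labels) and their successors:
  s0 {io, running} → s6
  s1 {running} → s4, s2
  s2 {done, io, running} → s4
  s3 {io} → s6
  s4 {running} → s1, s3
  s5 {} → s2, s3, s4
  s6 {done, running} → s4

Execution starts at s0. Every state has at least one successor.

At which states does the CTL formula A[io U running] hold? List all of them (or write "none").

{s0, s1, s2, s3, s4, s6}

States satisfying io: {s0, s2, s3}.
States satisfying running: {s0, s1, s2, s4, s6}.
States satisfying A[io U running]: {s0, s1, s2, s3, s4, s6}.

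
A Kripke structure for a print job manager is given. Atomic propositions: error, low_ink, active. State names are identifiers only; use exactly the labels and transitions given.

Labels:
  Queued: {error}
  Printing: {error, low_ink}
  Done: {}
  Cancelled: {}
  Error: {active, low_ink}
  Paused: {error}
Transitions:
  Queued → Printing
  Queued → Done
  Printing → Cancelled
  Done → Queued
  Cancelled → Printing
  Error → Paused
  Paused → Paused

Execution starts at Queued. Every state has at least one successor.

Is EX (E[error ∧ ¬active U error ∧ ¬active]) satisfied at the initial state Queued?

States satisfying E[error ∧ ¬active U error ∧ ¬active]: {Queued, Printing, Paused}.
States satisfying EX (E[error ∧ ¬active U error ∧ ¬active]): {Queued, Done, Cancelled, Error, Paused}.
Queued ∈ Sat(EX (E[error ∧ ¬active U error ∧ ¬active])).

Yes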